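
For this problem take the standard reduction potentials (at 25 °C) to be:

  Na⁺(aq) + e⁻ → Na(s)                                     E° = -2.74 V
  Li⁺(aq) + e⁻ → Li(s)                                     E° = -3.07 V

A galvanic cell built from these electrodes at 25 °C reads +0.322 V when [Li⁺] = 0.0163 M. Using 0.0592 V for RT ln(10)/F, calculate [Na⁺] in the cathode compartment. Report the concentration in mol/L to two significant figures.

Na⁺/Na is the cathode, Li⁺/Li the anode: E°cell = +0.33 V, n = 1.
Overall reaction: Na⁺(aq) + Li(s) → Na(s) + Li⁺(aq); Q = [Li⁺]^1/[Na⁺]^1.
From E = E° − (0.0592/n) log Q: log Q = (E° − E)·n/0.0592 = (+0.33 − (+0.322))·1/0.0592 = 0.1351.
So 1·log[Na⁺] = 1·log(0.0163) − log Q = -1.7878 − (0.1351) = -1.9229; [Na⁺] = 10^(-1.9229) ≈ 0.012 M.

0.012 M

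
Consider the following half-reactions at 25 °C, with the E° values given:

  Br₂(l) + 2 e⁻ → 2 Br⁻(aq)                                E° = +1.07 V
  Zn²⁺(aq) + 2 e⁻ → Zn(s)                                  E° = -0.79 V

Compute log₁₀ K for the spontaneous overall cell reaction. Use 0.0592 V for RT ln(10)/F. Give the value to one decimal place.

62.8

Cathode: Br₂/Br⁻; anode: Zn²⁺/Zn. E°cell = +1.86 V, n = 2.
log K = nE°cell / 0.0592 = (2)(+1.86) / 0.0592 = 62.8.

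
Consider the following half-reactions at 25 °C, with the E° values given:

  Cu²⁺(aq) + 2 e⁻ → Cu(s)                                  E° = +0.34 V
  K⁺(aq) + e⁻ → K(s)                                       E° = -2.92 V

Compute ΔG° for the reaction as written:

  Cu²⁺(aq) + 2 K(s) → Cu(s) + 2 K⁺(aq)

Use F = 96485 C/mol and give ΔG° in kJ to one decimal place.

-629.1 kJ

As written, Cu²⁺/Cu is reduced (cathode) and K⁺/K is oxidised (anode), so E°cell = (+0.34) − (-2.92) = +3.26 V.
Balancing electrons gives n = 2.
ΔG° = −nFE° = −(2)(96485)(+3.26) = -629,082 J = -629.1 kJ.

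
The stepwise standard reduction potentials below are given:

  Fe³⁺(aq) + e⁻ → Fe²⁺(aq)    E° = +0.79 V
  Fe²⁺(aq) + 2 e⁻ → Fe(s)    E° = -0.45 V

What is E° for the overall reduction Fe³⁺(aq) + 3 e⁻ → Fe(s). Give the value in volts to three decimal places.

Standard free energies of sequential steps add: ΔG°₃ = ΔG°₁ + ΔG°₂, so n₃E°₃ = n₁E°₁ + n₂E°₂.
E°₃ = (1×+0.79 + 2×-0.45) / 3 = (-0.110) / 3 = -0.037 V.

-0.037 V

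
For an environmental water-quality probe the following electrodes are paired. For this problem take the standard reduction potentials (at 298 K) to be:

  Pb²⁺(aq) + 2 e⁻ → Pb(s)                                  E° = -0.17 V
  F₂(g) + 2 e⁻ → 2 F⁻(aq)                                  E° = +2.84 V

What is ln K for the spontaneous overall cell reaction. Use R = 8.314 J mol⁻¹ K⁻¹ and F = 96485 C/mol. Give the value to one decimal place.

Cathode: F₂/F⁻; anode: Pb²⁺/Pb. E°cell = (+2.84) − (-0.17) = +3.01 V, with n = 2.
ΔG° = −nFE° = −RT ln K, so ln K = nFE°/(RT) = (2)(96485)(+3.01) / ((8.314)(298)) = 234.439.

234.4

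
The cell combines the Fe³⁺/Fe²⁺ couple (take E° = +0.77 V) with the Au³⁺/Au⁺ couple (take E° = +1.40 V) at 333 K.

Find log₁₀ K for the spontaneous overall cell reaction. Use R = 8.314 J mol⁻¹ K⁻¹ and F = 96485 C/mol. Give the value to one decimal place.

Cathode: Au³⁺/Au⁺; anode: Fe³⁺/Fe²⁺. E°cell = (+1.40) − (+0.77) = +0.63 V, with n = 2.
ΔG° = −nFE° = −RT ln K, so ln K = nFE°/(RT) = (2)(96485)(+0.63) / ((8.314)(333)) = 43.911.
log₁₀ K = 43.911 / ln 10 = 19.1.

19.1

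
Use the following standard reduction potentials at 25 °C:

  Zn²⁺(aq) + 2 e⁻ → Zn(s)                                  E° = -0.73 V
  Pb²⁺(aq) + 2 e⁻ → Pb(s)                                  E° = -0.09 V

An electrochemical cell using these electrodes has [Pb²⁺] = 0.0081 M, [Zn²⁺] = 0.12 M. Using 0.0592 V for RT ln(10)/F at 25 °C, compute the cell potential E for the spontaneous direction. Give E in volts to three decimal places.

+0.605 V

Pb²⁺/Pb is the cathode (higher E°), Zn²⁺/Zn the anode: E°cell = -0.09 − (-0.73) = +0.64 V, n = 2.
Overall: Pb²⁺(aq) + Zn(s) → Pb(s) + Zn²⁺(aq)
Q = [Zn²⁺] / ([Pb²⁺]); log Q = 1.171.
E = E° − (0.0592/n) log Q = +0.64 − (0.0592/2)(1.171) = +0.605 V.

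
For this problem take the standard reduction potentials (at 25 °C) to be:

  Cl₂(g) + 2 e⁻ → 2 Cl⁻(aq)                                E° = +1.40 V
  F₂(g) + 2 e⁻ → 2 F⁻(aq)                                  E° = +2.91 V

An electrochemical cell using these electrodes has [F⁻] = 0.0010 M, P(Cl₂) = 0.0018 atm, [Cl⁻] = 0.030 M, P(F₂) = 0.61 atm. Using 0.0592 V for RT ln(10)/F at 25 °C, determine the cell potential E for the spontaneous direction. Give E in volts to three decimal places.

F₂/F⁻ is the cathode (higher E°), Cl₂/Cl⁻ the anode: E°cell = +2.91 − (+1.40) = +1.51 V, n = 2.
Overall: F₂(g) + 2 Cl⁻(aq) → 2 F⁻(aq) + Cl₂(g)
Q = [F⁻]^2·P(Cl₂) / (P(F₂)·[Cl⁻]^2); log Q = -5.484.
E = E° − (0.0592/n) log Q = +1.51 − (0.0592/2)(-5.484) = +1.672 V.

+1.672 V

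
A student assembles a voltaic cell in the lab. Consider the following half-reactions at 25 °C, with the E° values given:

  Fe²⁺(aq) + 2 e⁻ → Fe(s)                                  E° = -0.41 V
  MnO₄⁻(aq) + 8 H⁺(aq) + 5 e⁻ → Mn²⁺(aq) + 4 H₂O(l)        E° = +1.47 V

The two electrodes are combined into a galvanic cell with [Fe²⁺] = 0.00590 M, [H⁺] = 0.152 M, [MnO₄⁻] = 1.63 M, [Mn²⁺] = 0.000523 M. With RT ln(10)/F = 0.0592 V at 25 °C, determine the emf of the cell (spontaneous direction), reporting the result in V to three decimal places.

+1.910 V

MnO₄⁻/Mn²⁺ is the cathode (higher E°), Fe²⁺/Fe the anode: E°cell = +1.47 − (-0.41) = +1.88 V, n = 10.
Overall: 2 MnO₄⁻(aq) + 16 H⁺(aq) + 5 Fe(s) → 2 Mn²⁺(aq) + 8 H₂O(l) + 5 Fe²⁺(aq)
Q = [Mn²⁺]^2·[Fe²⁺]^5 / ([MnO₄⁻]^2·[H⁺]^16); log Q = -5.043.
E = E° − (0.0592/n) log Q = +1.88 − (0.0592/10)(-5.043) = +1.910 V.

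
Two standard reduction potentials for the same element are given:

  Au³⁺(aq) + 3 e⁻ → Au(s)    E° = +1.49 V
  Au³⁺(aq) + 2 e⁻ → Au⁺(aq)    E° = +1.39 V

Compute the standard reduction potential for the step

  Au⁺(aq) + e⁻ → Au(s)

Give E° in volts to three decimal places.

Sequential free energies add, so n₃E°₃ = n₁E°₁ + n₂E°₂.
With n₃ = 3, and the known step contributing 2×(+1.39) V, the unknown satisfies 1·E° = 3×(+1.49) − 2×(+1.39) = +1.690.
E° = +1.690 / 1 = +1.690 V.

+1.690 V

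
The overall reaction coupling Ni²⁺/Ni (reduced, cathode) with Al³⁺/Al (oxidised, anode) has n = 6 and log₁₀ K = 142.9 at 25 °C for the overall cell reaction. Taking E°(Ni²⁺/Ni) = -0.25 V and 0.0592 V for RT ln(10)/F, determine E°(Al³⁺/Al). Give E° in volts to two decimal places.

E°cell = (0.0592/n)·log K = (0.0592/6)(142.9) = +1.410 V.
Since Ni²⁺/Ni is the cathode and Al³⁺/Al the anode, E°cell = E°(Ni²⁺/Ni) − E°(Al³⁺/Al).
So E°(Al³⁺/Al) = E°(Ni²⁺/Ni) − E°cell = (-0.25) − (+1.410) = -1.66 V.

-1.66 V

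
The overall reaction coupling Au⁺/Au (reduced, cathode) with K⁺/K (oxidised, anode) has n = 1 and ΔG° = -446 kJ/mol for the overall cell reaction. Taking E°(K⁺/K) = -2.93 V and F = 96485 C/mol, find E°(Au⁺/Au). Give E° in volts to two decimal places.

+1.69 V

E°cell = −ΔG°/(nF) = −(-446×10³)/((1)(96485)) = +4.622 V.
Since Au⁺/Au is the cathode and K⁺/K the anode, E°cell = E°(Au⁺/Au) − E°(K⁺/K).
So E°(Au⁺/Au) = E°cell + E°(K⁺/K) = +4.622 + (-2.93) = +1.69 V.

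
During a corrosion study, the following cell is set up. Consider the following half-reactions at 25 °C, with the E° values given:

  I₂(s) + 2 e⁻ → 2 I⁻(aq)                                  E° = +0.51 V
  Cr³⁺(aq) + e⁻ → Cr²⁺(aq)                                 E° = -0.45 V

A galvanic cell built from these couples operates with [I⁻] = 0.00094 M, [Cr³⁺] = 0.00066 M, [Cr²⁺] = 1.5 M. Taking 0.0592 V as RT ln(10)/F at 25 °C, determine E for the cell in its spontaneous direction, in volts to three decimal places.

I₂/I⁻ is the cathode (higher E°), Cr³⁺/Cr²⁺ the anode: E°cell = +0.51 − (-0.45) = +0.96 V, n = 2.
Overall: I₂(s) + 2 Cr²⁺(aq) → 2 I⁻(aq) + 2 Cr³⁺(aq)
Q = [I⁻]^2·[Cr³⁺]^2 / ([Cr²⁺]^2); log Q = -12.767.
E = E° − (0.0592/n) log Q = +0.96 − (0.0592/2)(-12.767) = +1.338 V.

+1.338 V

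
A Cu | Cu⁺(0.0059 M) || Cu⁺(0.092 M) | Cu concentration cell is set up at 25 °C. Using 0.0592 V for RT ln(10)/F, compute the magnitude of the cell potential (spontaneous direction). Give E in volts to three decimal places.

For a concentration cell E°cell = 0. The 0.092 M side is the cathode (reduction is favoured where [Cu⁺] is higher).
With n = 1, E = −(0.0592/1) log([Cu⁺]ₐₙ/[Cu⁺]꜀ₐₜ) = −(0.0592/1) log(0.0059/0.092) = −(0.0592/1)(-1.193) = +0.071 V.

+0.071 V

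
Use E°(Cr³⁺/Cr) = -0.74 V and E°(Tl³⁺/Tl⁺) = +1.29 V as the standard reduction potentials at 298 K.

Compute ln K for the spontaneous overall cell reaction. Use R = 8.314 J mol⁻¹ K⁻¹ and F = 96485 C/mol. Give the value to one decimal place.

Cathode: Tl³⁺/Tl⁺; anode: Cr³⁺/Cr. E°cell = (+1.29) − (-0.74) = +2.03 V, with n = 6.
ΔG° = −nFE° = −RT ln K, so ln K = nFE°/(RT) = (6)(96485)(+2.03) / ((8.314)(298)) = 474.330.

474.3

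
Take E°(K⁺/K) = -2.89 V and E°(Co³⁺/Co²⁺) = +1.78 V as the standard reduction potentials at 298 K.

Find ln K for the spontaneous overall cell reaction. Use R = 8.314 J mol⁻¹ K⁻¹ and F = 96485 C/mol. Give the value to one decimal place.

Cathode: Co³⁺/Co²⁺; anode: K⁺/K. E°cell = (+1.78) − (-2.89) = +4.67 V, with n = 1.
ΔG° = −nFE° = −RT ln K, so ln K = nFE°/(RT) = (1)(96485)(+4.67) / ((8.314)(298)) = 181.866.

181.9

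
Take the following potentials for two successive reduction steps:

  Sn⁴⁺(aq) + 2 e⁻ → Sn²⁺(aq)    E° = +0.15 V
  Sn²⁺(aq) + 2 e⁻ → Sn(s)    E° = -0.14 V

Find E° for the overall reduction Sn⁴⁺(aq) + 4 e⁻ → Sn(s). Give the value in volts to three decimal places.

+0.005 V

Since ΔG° = −nFE° is additive over sequential reductions, n₃E°₃ = n₁E°₁ + n₂E°₂.
E°₃ = (2×+0.15 + 2×-0.14) / 4 = (+0.020) / 4 = +0.005 V.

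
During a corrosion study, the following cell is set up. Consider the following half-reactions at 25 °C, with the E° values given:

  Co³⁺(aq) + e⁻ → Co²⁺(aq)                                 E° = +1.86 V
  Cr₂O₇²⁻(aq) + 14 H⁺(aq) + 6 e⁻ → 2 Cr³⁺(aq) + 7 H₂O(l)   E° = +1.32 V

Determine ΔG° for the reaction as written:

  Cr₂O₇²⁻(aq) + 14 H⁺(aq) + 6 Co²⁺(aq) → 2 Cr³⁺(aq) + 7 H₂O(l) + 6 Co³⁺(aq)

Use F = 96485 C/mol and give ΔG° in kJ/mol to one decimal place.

As written, Cr₂O₇²⁻/Cr³⁺ is reduced (cathode) and Co³⁺/Co²⁺ is oxidised (anode), so E°cell = (+1.32) − (+1.86) = -0.54 V.
Balancing electrons gives n = 6.
ΔG° = −nFE° = −(6)(96485)(-0.54) = 312,611 J = +312.6 kJ/mol.

+312.6 kJ/mol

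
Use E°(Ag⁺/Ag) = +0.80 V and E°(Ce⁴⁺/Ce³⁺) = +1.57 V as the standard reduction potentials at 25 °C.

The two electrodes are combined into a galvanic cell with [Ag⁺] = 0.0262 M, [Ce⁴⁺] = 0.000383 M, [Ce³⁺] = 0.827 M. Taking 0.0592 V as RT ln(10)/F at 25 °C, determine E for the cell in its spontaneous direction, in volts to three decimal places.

+0.666 V

Ce⁴⁺/Ce³⁺ is the cathode (higher E°), Ag⁺/Ag the anode: E°cell = +1.57 − (+0.80) = +0.77 V, n = 1.
Overall: Ce⁴⁺(aq) + Ag(s) → Ce³⁺(aq) + Ag⁺(aq)
Q = [Ce³⁺]·[Ag⁺] / ([Ce⁴⁺]); log Q = 1.753.
E = E° − (0.0592/n) log Q = +0.77 − (0.0592/1)(1.753) = +0.666 V.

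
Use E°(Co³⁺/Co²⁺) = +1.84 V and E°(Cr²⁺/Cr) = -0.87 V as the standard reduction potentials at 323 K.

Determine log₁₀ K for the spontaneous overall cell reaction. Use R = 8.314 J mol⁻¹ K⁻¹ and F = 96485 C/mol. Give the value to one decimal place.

Cathode: Co³⁺/Co²⁺; anode: Cr²⁺/Cr. E°cell = (+1.84) − (-0.87) = +2.71 V, with n = 2.
ΔG° = −nFE° = −RT ln K, so ln K = nFE°/(RT) = (2)(96485)(+2.71) / ((8.314)(323)) = 194.736.
log₁₀ K = 194.736 / ln 10 = 84.6.

84.6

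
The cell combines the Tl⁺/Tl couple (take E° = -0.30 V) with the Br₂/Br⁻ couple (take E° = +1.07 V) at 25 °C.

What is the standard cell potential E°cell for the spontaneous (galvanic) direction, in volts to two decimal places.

+1.37 V

The Br₂/Br⁻ couple has the higher reduction potential, so it is the cathode; Tl⁺/Tl is oxidised at the anode.
E°cell = E°(cathode) − E°(anode) = (+1.07) − (-0.30) = +1.37 V.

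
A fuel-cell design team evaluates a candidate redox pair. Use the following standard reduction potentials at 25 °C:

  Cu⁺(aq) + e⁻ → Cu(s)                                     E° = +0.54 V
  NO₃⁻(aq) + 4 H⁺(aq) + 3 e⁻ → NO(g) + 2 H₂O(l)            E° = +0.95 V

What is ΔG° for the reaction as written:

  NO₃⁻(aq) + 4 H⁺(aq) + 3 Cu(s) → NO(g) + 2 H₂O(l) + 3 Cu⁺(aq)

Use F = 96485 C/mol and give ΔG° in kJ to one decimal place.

As written, NO₃⁻/NO is reduced (cathode) and Cu⁺/Cu is oxidised (anode), so E°cell = (+0.95) − (+0.54) = +0.41 V.
Balancing electrons gives n = 3.
ΔG° = −nFE° = −(3)(96485)(+0.41) = -118,677 J = -118.7 kJ.

-118.7 kJ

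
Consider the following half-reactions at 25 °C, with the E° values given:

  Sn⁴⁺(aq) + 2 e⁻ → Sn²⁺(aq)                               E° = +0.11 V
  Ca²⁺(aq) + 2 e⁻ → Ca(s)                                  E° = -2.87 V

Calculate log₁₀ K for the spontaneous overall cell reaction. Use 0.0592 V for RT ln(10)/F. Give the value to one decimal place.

Cathode: Sn⁴⁺/Sn²⁺; anode: Ca²⁺/Ca. E°cell = +2.98 V, n = 2.
log K = nE°cell / 0.0592 = (2)(+2.98) / 0.0592 = 100.7.

100.7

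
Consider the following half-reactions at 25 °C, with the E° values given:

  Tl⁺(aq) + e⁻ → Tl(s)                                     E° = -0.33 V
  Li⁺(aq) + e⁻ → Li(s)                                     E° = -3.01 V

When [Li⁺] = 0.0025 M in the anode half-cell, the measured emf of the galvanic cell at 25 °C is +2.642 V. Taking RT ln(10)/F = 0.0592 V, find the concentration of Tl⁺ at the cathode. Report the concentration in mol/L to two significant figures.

Tl⁺/Tl is the cathode, Li⁺/Li the anode: E°cell = +2.68 V, n = 1.
Overall reaction: Tl⁺(aq) + Li(s) → Tl(s) + Li⁺(aq); Q = [Li⁺]^1/[Tl⁺]^1.
From E = E° − (0.0592/n) log Q: log Q = (E° − E)·n/0.0592 = (+2.68 − (+2.642))·1/0.0592 = 0.6419.
So 1·log[Tl⁺] = 1·log(0.0025) − log Q = -2.6021 − (0.6419) = -3.2440; [Tl⁺] = 10^(-3.2440) ≈ 0.00057 M.

0.00057 M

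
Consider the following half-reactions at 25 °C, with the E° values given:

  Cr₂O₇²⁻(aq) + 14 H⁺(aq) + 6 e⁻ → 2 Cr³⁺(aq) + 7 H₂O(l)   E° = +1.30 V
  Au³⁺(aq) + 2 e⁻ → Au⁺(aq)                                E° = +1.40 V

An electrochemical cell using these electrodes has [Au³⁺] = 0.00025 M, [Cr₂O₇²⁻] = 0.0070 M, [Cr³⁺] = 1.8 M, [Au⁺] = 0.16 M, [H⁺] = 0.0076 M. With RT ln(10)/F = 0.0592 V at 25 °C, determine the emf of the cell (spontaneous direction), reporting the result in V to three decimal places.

+0.336 V

Au³⁺/Au⁺ is the cathode (higher E°), Cr₂O₇²⁻/Cr³⁺ the anode: E°cell = +1.40 − (+1.30) = +0.10 V, n = 6.
Overall: 3 Au³⁺(aq) + 2 Cr³⁺(aq) + 7 H₂O(l) → 3 Au⁺(aq) + Cr₂O₇²⁻(aq) + 14 H⁺(aq)
Q = [Au⁺]^3·[Cr₂O₇²⁻]·[H⁺]^14 / ([Au³⁺]^3·[Cr³⁺]^2); log Q = -23.916.
E = E° − (0.0592/n) log Q = +0.10 − (0.0592/6)(-23.916) = +0.336 V.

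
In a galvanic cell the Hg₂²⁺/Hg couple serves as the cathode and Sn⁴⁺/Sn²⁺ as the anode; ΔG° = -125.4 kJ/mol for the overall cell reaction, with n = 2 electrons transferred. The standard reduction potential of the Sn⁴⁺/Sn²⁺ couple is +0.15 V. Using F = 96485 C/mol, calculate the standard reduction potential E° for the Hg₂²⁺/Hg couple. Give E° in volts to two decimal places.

+0.80 V

E°cell = −ΔG°/(nF) = −(-125.4×10³)/((2)(96485)) = +0.650 V.
Since Hg₂²⁺/Hg is the cathode and Sn⁴⁺/Sn²⁺ the anode, E°cell = E°(Hg₂²⁺/Hg) − E°(Sn⁴⁺/Sn²⁺).
So E°(Hg₂²⁺/Hg) = E°cell + E°(Sn⁴⁺/Sn²⁺) = +0.650 + (+0.15) = +0.80 V.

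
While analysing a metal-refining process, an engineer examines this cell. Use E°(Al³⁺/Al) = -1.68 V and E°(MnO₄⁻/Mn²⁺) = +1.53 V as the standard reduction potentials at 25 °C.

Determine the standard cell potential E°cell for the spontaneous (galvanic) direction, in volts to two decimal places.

The MnO₄⁻/Mn²⁺ couple has the higher reduction potential, so it is the cathode; Al³⁺/Al is oxidised at the anode.
E°cell = E°(cathode) − E°(anode) = (+1.53) − (-1.68) = +3.21 V.

+3.21 V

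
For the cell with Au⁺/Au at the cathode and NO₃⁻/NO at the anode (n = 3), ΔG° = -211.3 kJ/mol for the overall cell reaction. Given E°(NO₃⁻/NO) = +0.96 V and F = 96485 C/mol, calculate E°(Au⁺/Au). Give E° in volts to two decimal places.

+1.69 V

E°cell = −ΔG°/(nF) = −(-211.3×10³)/((3)(96485)) = +0.730 V.
Since Au⁺/Au is the cathode and NO₃⁻/NO the anode, E°cell = E°(Au⁺/Au) − E°(NO₃⁻/NO).
So E°(Au⁺/Au) = E°cell + E°(NO₃⁻/NO) = +0.730 + (+0.96) = +1.69 V.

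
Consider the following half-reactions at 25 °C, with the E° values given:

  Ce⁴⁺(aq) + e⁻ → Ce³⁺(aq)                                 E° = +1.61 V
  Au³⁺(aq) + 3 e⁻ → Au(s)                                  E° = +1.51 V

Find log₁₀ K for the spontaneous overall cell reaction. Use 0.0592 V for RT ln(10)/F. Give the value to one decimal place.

5.1

Cathode: Ce⁴⁺/Ce³⁺; anode: Au³⁺/Au. E°cell = +0.10 V, n = 3.
log K = nE°cell / 0.0592 = (3)(+0.10) / 0.0592 = 5.1.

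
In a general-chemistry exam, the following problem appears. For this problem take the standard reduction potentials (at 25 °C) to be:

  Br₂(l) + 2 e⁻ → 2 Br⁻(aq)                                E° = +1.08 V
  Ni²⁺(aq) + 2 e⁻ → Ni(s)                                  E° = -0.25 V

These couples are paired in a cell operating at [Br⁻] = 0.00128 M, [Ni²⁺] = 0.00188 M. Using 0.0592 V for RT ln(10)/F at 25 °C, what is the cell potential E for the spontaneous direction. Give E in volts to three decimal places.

Br₂/Br⁻ is the cathode (higher E°), Ni²⁺/Ni the anode: E°cell = +1.08 − (-0.25) = +1.33 V, n = 2.
Overall: Br₂(l) + Ni(s) → 2 Br⁻(aq) + Ni²⁺(aq)
Q = [Br⁻]^2·[Ni²⁺]; log Q = -8.511.
E = E° − (0.0592/n) log Q = +1.33 − (0.0592/2)(-8.511) = +1.582 V.

+1.582 V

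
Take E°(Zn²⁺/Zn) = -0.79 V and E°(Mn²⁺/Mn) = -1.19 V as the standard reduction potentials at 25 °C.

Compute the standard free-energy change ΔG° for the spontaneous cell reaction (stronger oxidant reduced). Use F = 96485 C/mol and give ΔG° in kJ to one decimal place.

-77.2 kJ

Zn²⁺/Zn (E° = -0.79 V) is the cathode; Mn²⁺/Mn (E° = -1.19 V) is the anode, so E°cell = +0.40 V.
Balancing electrons gives n = 2 (lcm of 2 and 2).
ΔG° = −nFE° = −(2)(96485)(+0.40) = -77,188 J = -77.2 kJ.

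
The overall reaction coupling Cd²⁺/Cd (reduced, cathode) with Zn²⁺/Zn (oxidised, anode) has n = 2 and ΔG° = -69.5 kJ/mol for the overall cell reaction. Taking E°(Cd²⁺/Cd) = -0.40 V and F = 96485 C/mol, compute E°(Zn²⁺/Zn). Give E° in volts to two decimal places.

-0.76 V

E°cell = −ΔG°/(nF) = −(-69.5×10³)/((2)(96485)) = +0.360 V.
Since Cd²⁺/Cd is the cathode and Zn²⁺/Zn the anode, E°cell = E°(Cd²⁺/Cd) − E°(Zn²⁺/Zn).
So E°(Zn²⁺/Zn) = E°(Cd²⁺/Cd) − E°cell = (-0.40) − (+0.360) = -0.76 V.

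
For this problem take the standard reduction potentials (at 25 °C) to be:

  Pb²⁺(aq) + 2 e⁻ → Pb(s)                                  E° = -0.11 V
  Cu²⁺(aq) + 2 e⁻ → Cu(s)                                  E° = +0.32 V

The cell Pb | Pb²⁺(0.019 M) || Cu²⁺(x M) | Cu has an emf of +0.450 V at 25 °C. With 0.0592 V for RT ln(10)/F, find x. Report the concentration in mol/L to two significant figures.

0.090 M

Cu²⁺/Cu is the cathode, Pb²⁺/Pb the anode: E°cell = +0.43 V, n = 2.
Overall reaction: Cu²⁺(aq) + Pb(s) → Cu(s) + Pb²⁺(aq); Q = [Pb²⁺]^1/[Cu²⁺]^1.
From E = E° − (0.0592/n) log Q: log Q = (E° − E)·n/0.0592 = (+0.43 − (+0.450))·2/0.0592 = -0.6757.
So 1·log[Cu²⁺] = 1·log(0.019) − log Q = -1.7212 − (-0.6757) = -1.0455; [Cu²⁺] = 10^(-1.0455) ≈ 0.090 M.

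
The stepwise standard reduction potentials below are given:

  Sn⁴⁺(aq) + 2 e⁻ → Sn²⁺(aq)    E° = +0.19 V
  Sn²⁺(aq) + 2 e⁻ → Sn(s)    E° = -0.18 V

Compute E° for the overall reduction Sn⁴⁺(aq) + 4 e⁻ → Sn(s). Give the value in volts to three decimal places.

+0.005 V

Standard free energies of sequential steps add: ΔG°₃ = ΔG°₁ + ΔG°₂, so n₃E°₃ = n₁E°₁ + n₂E°₂.
E°₃ = (2×+0.19 + 2×-0.18) / 4 = (+0.020) / 4 = +0.005 V.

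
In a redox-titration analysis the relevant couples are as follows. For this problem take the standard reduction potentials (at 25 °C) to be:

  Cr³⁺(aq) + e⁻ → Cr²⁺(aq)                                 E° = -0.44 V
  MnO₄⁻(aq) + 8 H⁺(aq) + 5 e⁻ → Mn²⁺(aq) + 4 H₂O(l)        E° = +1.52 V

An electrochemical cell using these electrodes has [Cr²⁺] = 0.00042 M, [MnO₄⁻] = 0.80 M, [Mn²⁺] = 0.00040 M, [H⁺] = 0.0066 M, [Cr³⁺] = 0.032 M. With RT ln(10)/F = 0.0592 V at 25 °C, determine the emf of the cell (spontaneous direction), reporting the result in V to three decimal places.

MnO₄⁻/Mn²⁺ is the cathode (higher E°), Cr³⁺/Cr²⁺ the anode: E°cell = +1.52 − (-0.44) = +1.96 V, n = 5.
Overall: MnO₄⁻(aq) + 8 H⁺(aq) + 5 Cr²⁺(aq) → Mn²⁺(aq) + 4 H₂O(l) + 5 Cr³⁺(aq)
Q = [Mn²⁺]·[Cr³⁺]^5 / ([MnO₄⁻]·[H⁺]^8·[Cr²⁺]^5); log Q = 23.552.
E = E° − (0.0592/n) log Q = +1.96 − (0.0592/5)(23.552) = +1.681 V.

+1.681 V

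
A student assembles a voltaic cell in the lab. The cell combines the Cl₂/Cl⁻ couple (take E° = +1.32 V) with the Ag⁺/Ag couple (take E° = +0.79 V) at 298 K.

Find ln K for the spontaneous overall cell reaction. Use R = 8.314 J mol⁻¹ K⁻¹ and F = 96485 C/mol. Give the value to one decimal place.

Cathode: Cl₂/Cl⁻; anode: Ag⁺/Ag. E°cell = (+1.32) − (+0.79) = +0.53 V, with n = 2.
ΔG° = −nFE° = −RT ln K, so ln K = nFE°/(RT) = (2)(96485)(+0.53) / ((8.314)(298)) = 41.280.

41.3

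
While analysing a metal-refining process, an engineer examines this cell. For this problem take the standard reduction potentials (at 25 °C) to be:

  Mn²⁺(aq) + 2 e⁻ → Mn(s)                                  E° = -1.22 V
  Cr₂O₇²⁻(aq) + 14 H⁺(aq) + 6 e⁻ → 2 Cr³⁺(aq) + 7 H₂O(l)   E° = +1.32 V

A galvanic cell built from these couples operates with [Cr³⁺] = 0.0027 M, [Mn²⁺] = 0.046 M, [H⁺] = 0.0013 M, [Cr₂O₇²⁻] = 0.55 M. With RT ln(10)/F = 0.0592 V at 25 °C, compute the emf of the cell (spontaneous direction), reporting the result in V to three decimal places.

Cr₂O₇²⁻/Cr³⁺ is the cathode (higher E°), Mn²⁺/Mn the anode: E°cell = +1.32 − (-1.22) = +2.54 V, n = 6.
Overall: Cr₂O₇²⁻(aq) + 14 H⁺(aq) + 3 Mn(s) → 2 Cr³⁺(aq) + 7 H₂O(l) + 3 Mn²⁺(aq)
Q = [Cr³⁺]^2·[Mn²⁺]^3 / ([Cr₂O₇²⁻]·[H⁺]^14); log Q = 31.515.
E = E° − (0.0592/n) log Q = +2.54 − (0.0592/6)(31.515) = +2.229 V.

+2.229 V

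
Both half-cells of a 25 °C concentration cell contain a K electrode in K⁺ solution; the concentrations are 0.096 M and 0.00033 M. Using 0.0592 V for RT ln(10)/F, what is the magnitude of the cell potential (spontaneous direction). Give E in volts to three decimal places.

For a concentration cell E°cell = 0. The 0.096 M side is the cathode (reduction is favoured where [K⁺] is higher).
With n = 1, E = −(0.0592/1) log([K⁺]ₐₙ/[K⁺]꜀ₐₜ) = −(0.0592/1) log(0.00033/0.096) = −(0.0592/1)(-2.464) = +0.146 V.

+0.146 V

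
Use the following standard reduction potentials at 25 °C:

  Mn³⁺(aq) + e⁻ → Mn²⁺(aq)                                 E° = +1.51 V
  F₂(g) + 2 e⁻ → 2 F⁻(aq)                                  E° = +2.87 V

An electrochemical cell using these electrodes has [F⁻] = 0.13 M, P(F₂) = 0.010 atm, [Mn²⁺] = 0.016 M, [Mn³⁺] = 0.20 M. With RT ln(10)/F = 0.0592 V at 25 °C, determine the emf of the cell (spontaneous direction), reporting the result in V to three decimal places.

F₂/F⁻ is the cathode (higher E°), Mn³⁺/Mn²⁺ the anode: E°cell = +2.87 − (+1.51) = +1.36 V, n = 2.
Overall: F₂(g) + 2 Mn²⁺(aq) → 2 F⁻(aq) + 2 Mn³⁺(aq)
Q = [F⁻]^2·[Mn³⁺]^2 / (P(F₂)·[Mn²⁺]^2); log Q = 2.422.
E = E° − (0.0592/n) log Q = +1.36 − (0.0592/2)(2.422) = +1.288 V.

+1.288 V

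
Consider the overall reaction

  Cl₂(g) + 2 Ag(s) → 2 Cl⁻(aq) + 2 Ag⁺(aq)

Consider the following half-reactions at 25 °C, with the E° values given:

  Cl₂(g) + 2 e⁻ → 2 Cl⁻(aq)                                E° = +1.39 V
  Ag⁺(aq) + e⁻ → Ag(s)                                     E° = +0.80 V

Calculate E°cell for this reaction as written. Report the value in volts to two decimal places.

The Cl₂/Cl⁻ couple has the higher reduction potential, so it is the cathode; Ag⁺/Ag is oxidised at the anode.
E°cell = E°(cathode) − E°(anode) = (+1.39) − (+0.80) = +0.59 V.

+0.59 V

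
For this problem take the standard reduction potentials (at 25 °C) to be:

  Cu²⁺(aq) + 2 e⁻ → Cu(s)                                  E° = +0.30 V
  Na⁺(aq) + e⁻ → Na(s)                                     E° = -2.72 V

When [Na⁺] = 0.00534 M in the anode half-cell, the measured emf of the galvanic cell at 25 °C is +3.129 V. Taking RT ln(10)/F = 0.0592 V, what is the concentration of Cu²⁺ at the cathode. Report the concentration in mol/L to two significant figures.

Cu²⁺/Cu is the cathode, Na⁺/Na the anode: E°cell = +3.02 V, n = 2.
Overall reaction: Cu²⁺(aq) + 2 Na(s) → Cu(s) + 2 Na⁺(aq); Q = [Na⁺]^2/[Cu²⁺]^1.
From E = E° − (0.0592/n) log Q: log Q = (E° − E)·n/0.0592 = (+3.02 − (+3.129))·2/0.0592 = -3.6824.
So 1·log[Cu²⁺] = 2·log(0.00534) − log Q = -4.5449 − (-3.6824) = -0.8625; [Cu²⁺] = 10^(-0.8625) ≈ 0.14 M.

0.14 M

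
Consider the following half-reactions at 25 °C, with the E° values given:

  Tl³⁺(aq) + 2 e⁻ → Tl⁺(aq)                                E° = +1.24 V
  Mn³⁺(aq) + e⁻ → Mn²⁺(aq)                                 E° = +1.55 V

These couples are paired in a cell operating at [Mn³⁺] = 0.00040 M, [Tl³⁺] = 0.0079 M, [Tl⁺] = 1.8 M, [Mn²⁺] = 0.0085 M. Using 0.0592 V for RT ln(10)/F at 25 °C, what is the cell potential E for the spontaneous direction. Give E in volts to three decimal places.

+0.301 V

Mn³⁺/Mn²⁺ is the cathode (higher E°), Tl³⁺/Tl⁺ the anode: E°cell = +1.55 − (+1.24) = +0.31 V, n = 2.
Overall: 2 Mn³⁺(aq) + Tl⁺(aq) → 2 Mn²⁺(aq) + Tl³⁺(aq)
Q = [Mn²⁺]^2·[Tl³⁺] / ([Mn³⁺]^2·[Tl⁺]); log Q = 0.297.
E = E° − (0.0592/n) log Q = +0.31 − (0.0592/2)(0.297) = +0.301 V.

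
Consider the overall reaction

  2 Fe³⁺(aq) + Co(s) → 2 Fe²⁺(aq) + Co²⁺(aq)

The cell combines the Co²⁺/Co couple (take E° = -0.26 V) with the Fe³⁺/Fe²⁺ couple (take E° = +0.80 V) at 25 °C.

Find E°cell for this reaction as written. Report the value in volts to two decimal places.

+1.06 V

The Fe³⁺/Fe²⁺ couple has the higher reduction potential, so it is the cathode; Co²⁺/Co is oxidised at the anode.
E°cell = E°(cathode) − E°(anode) = (+0.80) − (-0.26) = +1.06 V.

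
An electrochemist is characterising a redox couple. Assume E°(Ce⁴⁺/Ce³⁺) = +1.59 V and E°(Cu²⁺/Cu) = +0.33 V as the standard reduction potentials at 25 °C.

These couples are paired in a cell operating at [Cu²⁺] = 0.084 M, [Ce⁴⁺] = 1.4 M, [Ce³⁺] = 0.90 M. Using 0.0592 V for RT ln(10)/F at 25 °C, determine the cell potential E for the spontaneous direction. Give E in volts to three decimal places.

+1.303 V

Ce⁴⁺/Ce³⁺ is the cathode (higher E°), Cu²⁺/Cu the anode: E°cell = +1.59 − (+0.33) = +1.26 V, n = 2.
Overall: 2 Ce⁴⁺(aq) + Cu(s) → 2 Ce³⁺(aq) + Cu²⁺(aq)
Q = [Ce³⁺]^2·[Cu²⁺] / ([Ce⁴⁺]^2); log Q = -1.459.
E = E° − (0.0592/n) log Q = +1.26 − (0.0592/2)(-1.459) = +1.303 V.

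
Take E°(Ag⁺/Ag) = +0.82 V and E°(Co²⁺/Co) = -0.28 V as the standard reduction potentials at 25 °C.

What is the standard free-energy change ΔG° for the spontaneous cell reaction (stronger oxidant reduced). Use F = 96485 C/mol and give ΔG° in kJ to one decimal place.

-212.3 kJ

Ag⁺/Ag (E° = +0.82 V) is the cathode; Co²⁺/Co (E° = -0.28 V) is the anode, so E°cell = +1.10 V.
Balancing electrons gives n = 2 (lcm of 1 and 2).
ΔG° = −nFE° = −(2)(96485)(+1.10) = -212,267 J = -212.3 kJ.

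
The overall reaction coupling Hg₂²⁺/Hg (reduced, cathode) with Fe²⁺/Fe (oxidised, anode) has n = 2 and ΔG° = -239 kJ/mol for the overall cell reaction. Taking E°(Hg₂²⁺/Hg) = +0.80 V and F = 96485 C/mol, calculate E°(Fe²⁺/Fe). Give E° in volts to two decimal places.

E°cell = −ΔG°/(nF) = −(-239×10³)/((2)(96485)) = +1.239 V.
Since Hg₂²⁺/Hg is the cathode and Fe²⁺/Fe the anode, E°cell = E°(Hg₂²⁺/Hg) − E°(Fe²⁺/Fe).
So E°(Fe²⁺/Fe) = E°(Hg₂²⁺/Hg) − E°cell = (+0.80) − (+1.239) = -0.44 V.

-0.44 V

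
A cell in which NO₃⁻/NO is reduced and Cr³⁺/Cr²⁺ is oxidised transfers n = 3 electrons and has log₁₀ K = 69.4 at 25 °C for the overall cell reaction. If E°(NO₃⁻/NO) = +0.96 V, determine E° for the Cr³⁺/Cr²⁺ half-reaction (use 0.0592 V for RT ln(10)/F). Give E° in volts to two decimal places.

-0.41 V

E°cell = (0.0592/n)·log K = (0.0592/3)(69.4) = +1.369 V.
Since NO₃⁻/NO is the cathode and Cr³⁺/Cr²⁺ the anode, E°cell = E°(NO₃⁻/NO) − E°(Cr³⁺/Cr²⁺).
So E°(Cr³⁺/Cr²⁺) = E°(NO₃⁻/NO) − E°cell = (+0.96) − (+1.369) = -0.41 V.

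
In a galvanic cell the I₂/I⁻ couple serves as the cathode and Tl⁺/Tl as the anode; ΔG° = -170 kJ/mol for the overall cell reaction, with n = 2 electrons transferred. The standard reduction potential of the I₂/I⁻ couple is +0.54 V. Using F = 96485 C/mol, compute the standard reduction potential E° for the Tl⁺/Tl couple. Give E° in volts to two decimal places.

-0.34 V

E°cell = −ΔG°/(nF) = −(-170×10³)/((2)(96485)) = +0.881 V.
Since I₂/I⁻ is the cathode and Tl⁺/Tl the anode, E°cell = E°(I₂/I⁻) − E°(Tl⁺/Tl).
So E°(Tl⁺/Tl) = E°(I₂/I⁻) − E°cell = (+0.54) − (+0.881) = -0.34 V.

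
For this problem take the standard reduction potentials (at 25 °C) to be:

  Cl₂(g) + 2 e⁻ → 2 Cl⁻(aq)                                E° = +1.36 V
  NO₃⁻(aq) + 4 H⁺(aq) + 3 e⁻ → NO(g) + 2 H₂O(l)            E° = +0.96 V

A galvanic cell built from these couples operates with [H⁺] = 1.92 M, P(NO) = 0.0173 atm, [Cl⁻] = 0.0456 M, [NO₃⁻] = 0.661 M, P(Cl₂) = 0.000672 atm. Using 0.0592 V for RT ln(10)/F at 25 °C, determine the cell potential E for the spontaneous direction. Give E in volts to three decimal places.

Cl₂/Cl⁻ is the cathode (higher E°), NO₃⁻/NO the anode: E°cell = +1.36 − (+0.96) = +0.40 V, n = 6.
Overall: 3 Cl₂(g) + 2 NO(g) + 4 H₂O(l) → 6 Cl⁻(aq) + 2 NO₃⁻(aq) + 8 H⁺(aq)
Q = [Cl⁻]^6·[NO₃⁻]^2·[H⁺]^8 / (P(Cl₂)^3·P(NO)^2); log Q = 6.902.
E = E° − (0.0592/n) log Q = +0.40 − (0.0592/6)(6.902) = +0.332 V.

+0.332 V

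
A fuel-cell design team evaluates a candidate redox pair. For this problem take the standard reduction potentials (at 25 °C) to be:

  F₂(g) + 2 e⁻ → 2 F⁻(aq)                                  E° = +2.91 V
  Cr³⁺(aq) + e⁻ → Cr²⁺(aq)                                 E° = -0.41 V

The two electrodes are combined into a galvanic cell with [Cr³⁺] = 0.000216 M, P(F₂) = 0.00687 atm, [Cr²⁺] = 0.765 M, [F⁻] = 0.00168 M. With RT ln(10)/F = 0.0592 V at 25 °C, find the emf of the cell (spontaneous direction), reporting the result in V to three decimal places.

+3.630 V

F₂/F⁻ is the cathode (higher E°), Cr³⁺/Cr²⁺ the anode: E°cell = +2.91 − (-0.41) = +3.32 V, n = 2.
Overall: F₂(g) + 2 Cr²⁺(aq) → 2 F⁻(aq) + 2 Cr³⁺(aq)
Q = [F⁻]^2·[Cr³⁺]^2 / (P(F₂)·[Cr²⁺]^2); log Q = -10.485.
E = E° − (0.0592/n) log Q = +3.32 − (0.0592/2)(-10.485) = +3.630 V.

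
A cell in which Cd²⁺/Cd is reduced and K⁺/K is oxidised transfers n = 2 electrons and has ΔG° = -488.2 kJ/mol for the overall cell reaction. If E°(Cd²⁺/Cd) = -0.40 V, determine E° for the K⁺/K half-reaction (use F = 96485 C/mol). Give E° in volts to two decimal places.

-2.93 V

E°cell = −ΔG°/(nF) = −(-488.2×10³)/((2)(96485)) = +2.530 V.
Since Cd²⁺/Cd is the cathode and K⁺/K the anode, E°cell = E°(Cd²⁺/Cd) − E°(K⁺/K).
So E°(K⁺/K) = E°(Cd²⁺/Cd) − E°cell = (-0.40) − (+2.530) = -2.93 V.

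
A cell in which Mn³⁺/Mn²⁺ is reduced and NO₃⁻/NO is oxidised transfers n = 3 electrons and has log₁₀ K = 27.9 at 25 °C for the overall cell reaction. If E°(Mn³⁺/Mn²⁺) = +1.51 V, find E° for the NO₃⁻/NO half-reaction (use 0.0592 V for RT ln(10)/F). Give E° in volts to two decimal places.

+0.96 V

E°cell = (0.0592/n)·log K = (0.0592/3)(27.9) = +0.551 V.
Since Mn³⁺/Mn²⁺ is the cathode and NO₃⁻/NO the anode, E°cell = E°(Mn³⁺/Mn²⁺) − E°(NO₃⁻/NO).
So E°(NO₃⁻/NO) = E°(Mn³⁺/Mn²⁺) − E°cell = (+1.51) − (+0.551) = +0.96 V.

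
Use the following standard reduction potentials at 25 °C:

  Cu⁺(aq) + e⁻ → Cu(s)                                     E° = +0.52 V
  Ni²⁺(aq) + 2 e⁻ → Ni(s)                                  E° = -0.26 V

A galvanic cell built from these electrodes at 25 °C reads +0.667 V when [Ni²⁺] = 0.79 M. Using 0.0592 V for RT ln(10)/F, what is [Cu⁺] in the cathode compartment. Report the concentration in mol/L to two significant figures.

0.011 M

Cu⁺/Cu is the cathode, Ni²⁺/Ni the anode: E°cell = +0.78 V, n = 2.
Overall reaction: 2 Cu⁺(aq) + Ni(s) → 2 Cu(s) + Ni²⁺(aq); Q = [Ni²⁺]^1/[Cu⁺]^2.
From E = E° − (0.0592/n) log Q: log Q = (E° − E)·n/0.0592 = (+0.78 − (+0.667))·2/0.0592 = 3.8176.
So 2·log[Cu⁺] = 1·log(0.79) − log Q = -0.1024 − (3.8176) = -3.9200; log[Cu⁺] = -3.9200 / 2 = -1.9600; [Cu⁺] = 10^(-1.9600) ≈ 0.011 M.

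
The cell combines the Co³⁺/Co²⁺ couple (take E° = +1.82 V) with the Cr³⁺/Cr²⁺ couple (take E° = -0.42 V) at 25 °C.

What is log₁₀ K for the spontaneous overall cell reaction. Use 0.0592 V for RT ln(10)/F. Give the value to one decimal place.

37.8

Cathode: Co³⁺/Co²⁺; anode: Cr³⁺/Cr²⁺. E°cell = +2.24 V, n = 1.
log K = nE°cell / 0.0592 = (1)(+2.24) / 0.0592 = 37.8.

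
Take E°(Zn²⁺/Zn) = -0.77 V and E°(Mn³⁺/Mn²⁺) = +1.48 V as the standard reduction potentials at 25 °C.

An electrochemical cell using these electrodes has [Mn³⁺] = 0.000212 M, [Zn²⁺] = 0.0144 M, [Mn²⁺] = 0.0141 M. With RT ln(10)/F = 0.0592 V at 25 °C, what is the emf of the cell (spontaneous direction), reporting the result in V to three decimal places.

+2.197 V

Mn³⁺/Mn²⁺ is the cathode (higher E°), Zn²⁺/Zn the anode: E°cell = +1.48 − (-0.77) = +2.25 V, n = 2.
Overall: 2 Mn³⁺(aq) + Zn(s) → 2 Mn²⁺(aq) + Zn²⁺(aq)
Q = [Mn²⁺]^2·[Zn²⁺] / ([Mn³⁺]^2); log Q = 1.804.
E = E° − (0.0592/n) log Q = +2.25 − (0.0592/2)(1.804) = +2.197 V.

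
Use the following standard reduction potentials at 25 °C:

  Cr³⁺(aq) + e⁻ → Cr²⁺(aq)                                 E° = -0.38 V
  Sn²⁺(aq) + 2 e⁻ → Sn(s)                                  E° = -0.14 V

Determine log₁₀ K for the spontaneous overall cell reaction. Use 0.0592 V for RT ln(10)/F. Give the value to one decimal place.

Cathode: Sn²⁺/Sn; anode: Cr³⁺/Cr²⁺. E°cell = +0.24 V, n = 2.
log K = nE°cell / 0.0592 = (2)(+0.24) / 0.0592 = 8.1.

8.1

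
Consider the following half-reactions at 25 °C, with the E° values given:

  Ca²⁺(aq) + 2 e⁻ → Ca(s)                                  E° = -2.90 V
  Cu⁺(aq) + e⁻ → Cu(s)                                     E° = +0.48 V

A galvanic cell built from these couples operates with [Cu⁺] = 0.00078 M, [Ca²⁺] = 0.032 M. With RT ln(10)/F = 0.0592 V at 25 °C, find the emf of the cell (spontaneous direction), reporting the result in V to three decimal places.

+3.240 V

Cu⁺/Cu is the cathode (higher E°), Ca²⁺/Ca the anode: E°cell = +0.48 − (-2.90) = +3.38 V, n = 2.
Overall: 2 Cu⁺(aq) + Ca(s) → 2 Cu(s) + Ca²⁺(aq)
Q = [Ca²⁺] / ([Cu⁺]^2); log Q = 4.721.
E = E° − (0.0592/n) log Q = +3.38 − (0.0592/2)(4.721) = +3.240 V.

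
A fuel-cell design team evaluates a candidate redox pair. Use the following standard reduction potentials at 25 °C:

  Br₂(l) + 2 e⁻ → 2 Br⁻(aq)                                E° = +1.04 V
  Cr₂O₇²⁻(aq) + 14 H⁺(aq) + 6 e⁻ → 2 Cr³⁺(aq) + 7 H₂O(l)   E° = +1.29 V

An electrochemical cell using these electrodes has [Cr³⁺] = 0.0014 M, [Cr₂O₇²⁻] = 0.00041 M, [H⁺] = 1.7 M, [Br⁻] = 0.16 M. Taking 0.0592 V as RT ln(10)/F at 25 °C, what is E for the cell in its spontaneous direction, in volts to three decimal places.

Cr₂O₇²⁻/Cr³⁺ is the cathode (higher E°), Br₂/Br⁻ the anode: E°cell = +1.29 − (+1.04) = +0.25 V, n = 6.
Overall: Cr₂O₇²⁻(aq) + 14 H⁺(aq) + 6 Br⁻(aq) → 2 Cr³⁺(aq) + 7 H₂O(l) + 3 Br₂(l)
Q = [Cr³⁺]^2 / ([Cr₂O₇²⁻]·[H⁺]^14·[Br⁻]^6); log Q = -0.772.
E = E° − (0.0592/n) log Q = +0.25 − (0.0592/6)(-0.772) = +0.258 V.

+0.258 V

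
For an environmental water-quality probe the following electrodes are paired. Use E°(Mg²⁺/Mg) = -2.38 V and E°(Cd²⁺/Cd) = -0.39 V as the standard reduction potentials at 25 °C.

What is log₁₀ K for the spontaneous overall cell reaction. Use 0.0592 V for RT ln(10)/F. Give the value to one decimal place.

Cathode: Cd²⁺/Cd; anode: Mg²⁺/Mg. E°cell = +1.99 V, n = 2.
log K = nE°cell / 0.0592 = (2)(+1.99) / 0.0592 = 67.2.

67.2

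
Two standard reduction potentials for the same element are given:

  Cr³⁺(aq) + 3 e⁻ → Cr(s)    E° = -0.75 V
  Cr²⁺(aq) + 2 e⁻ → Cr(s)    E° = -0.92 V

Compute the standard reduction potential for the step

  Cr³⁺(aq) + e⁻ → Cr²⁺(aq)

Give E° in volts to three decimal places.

-0.410 V

Sequential free energies add, so n₃E°₃ = n₁E°₁ + n₂E°₂.
With n₃ = 3, and the known step contributing 2×(-0.92) V, the unknown satisfies 1·E° = 3×(-0.75) − 2×(-0.92) = -0.410.
E° = -0.410 / 1 = -0.410 V.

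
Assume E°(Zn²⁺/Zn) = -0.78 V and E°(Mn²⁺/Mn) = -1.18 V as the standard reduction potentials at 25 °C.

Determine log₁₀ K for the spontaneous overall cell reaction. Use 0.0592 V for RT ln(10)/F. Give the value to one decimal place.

13.5

Cathode: Zn²⁺/Zn; anode: Mn²⁺/Mn. E°cell = +0.40 V, n = 2.
log K = nE°cell / 0.0592 = (2)(+0.40) / 0.0592 = 13.5.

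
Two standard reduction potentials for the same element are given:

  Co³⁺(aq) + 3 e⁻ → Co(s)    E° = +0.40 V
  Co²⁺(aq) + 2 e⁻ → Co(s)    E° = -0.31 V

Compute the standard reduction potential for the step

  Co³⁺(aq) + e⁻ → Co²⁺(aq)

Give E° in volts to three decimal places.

Sequential free energies add, so n₃E°₃ = n₁E°₁ + n₂E°₂.
With n₃ = 3, and the known step contributing 2×(-0.31) V, the unknown satisfies 1·E° = 3×(+0.40) − 2×(-0.31) = +1.820.
E° = +1.820 / 1 = +1.820 V.

+1.820 V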